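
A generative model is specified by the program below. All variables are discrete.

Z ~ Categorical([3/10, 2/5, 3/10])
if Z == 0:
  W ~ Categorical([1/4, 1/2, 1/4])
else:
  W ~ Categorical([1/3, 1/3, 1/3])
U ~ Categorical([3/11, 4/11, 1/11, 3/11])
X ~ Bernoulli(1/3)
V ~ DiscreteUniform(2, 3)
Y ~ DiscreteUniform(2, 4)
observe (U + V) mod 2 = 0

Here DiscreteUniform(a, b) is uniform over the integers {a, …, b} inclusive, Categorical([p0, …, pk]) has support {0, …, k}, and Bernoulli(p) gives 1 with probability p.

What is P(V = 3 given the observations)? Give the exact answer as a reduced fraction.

Enumerate traces; 216 have nonzero weight after conditioning:
  (Z=0, W=0, U=0, X=0, V=2, Y=2) weight 1/440
  (Z=0, W=0, U=0, X=0, V=2, Y=3) weight 1/440
  (Z=0, W=0, U=0, X=0, V=2, Y=4) weight 1/440
  (Z=0, W=0, U=0, X=1, V=2, Y=2) weight 1/880
  (Z=0, W=0, U=0, X=1, V=2, Y=3) weight 1/880
  (Z=0, W=0, U=0, X=1, V=2, Y=4) weight 1/880
  (Z=0, W=0, U=1, X=0, V=3, Y=2) weight 1/330
  (Z=0, W=0, U=1, X=0, V=3, Y=3) weight 1/330
  … 208 more
Group by V:
  weight(V=2) = 2/11
  weight(V=3) = 7/22
Total weight = 2/11 + 7/22 = 1/2
P(V=2 | obs) = 2/11 / 1/2 = 4/11
P(V=3 | obs) = 7/22 / 1/2 = 7/11

P(V = 3 | obs) = 7/11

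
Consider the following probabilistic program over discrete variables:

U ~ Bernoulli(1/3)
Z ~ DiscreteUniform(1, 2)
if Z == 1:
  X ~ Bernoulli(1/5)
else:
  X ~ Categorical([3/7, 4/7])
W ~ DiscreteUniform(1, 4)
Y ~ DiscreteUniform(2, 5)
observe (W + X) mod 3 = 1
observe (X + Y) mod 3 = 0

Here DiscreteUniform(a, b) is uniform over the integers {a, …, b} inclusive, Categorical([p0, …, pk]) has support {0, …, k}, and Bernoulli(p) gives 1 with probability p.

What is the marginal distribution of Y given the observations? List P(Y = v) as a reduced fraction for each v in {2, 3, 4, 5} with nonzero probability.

P(Y=2) = 27/140, P(Y=3) = 43/70, P(Y=5) = 27/140

Enumerate traces; 16 have nonzero weight after conditioning:
  (U=0, Z=1, X=0, W=1, Y=3) weight 1/60
  (U=0, Z=1, X=0, W=4, Y=3) weight 1/60
  (U=0, Z=1, X=1, W=3, Y=2) weight 1/240
  (U=0, Z=1, X=1, W=3, Y=5) weight 1/240
  (U=0, Z=2, X=0, W=1, Y=3) weight 1/112
  (U=0, Z=2, X=0, W=4, Y=3) weight 1/112
  (U=0, Z=2, X=1, W=3, Y=2) weight 1/84
  (U=0, Z=2, X=1, W=3, Y=5) weight 1/84
  … 8 more
Group by Y:
  weight(Y=2) = 27/1120
  weight(Y=3) = 43/560
  weight(Y=5) = 27/1120
Total weight = 27/1120 + 43/560 + 27/1120 = 1/8
P(Y=2 | obs) = 27/1120 / 1/8 = 27/140
P(Y=3 | obs) = 43/560 / 1/8 = 43/70
P(Y=5 | obs) = 27/1120 / 1/8 = 27/140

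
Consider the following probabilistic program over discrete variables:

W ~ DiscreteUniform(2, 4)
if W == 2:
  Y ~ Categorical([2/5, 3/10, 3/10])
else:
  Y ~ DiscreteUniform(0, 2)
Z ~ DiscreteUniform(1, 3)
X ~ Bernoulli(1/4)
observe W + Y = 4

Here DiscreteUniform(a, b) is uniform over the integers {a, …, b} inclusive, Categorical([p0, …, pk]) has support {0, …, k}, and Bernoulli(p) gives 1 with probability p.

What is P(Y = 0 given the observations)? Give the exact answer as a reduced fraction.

P(Y = 0 | obs) = 10/29

Enumerate traces; 18 have nonzero weight after conditioning:
  (W=2, Y=2, Z=1, X=0) weight 1/40
  (W=2, Y=2, Z=1, X=1) weight 1/120
  (W=2, Y=2, Z=2, X=0) weight 1/40
  (W=2, Y=2, Z=2, X=1) weight 1/120
  (W=2, Y=2, Z=3, X=0) weight 1/40
  (W=2, Y=2, Z=3, X=1) weight 1/120
  (W=3, Y=1, Z=1, X=0) weight 1/36
  (W=3, Y=1, Z=1, X=1) weight 1/108
  (W=4, Y=0, Z=1, X=0) weight 1/36
  … 9 more
Group by Y:
  weight(Y=0) = 1/9
  weight(Y=1) = 1/9
  weight(Y=2) = 1/10
Total weight = 1/9 + 1/9 + 1/10 = 29/90
P(Y=0 | obs) = 1/9 / 29/90 = 10/29
P(Y=1 | obs) = 1/9 / 29/90 = 10/29
P(Y=2 | obs) = 1/10 / 29/90 = 9/29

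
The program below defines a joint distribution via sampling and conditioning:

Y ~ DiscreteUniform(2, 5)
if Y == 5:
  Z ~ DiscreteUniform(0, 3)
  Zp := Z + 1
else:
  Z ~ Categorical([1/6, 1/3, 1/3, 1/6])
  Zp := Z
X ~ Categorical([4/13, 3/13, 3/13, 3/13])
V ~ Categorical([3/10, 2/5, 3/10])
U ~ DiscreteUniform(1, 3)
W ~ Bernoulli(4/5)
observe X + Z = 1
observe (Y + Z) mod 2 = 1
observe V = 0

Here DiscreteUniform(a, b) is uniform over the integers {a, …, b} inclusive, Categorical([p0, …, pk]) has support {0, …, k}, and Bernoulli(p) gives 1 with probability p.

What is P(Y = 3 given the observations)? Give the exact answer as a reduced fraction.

P(Y = 3 | obs) = 6/47

Enumerate traces; 24 have nonzero weight after conditioning:
  (Y=2, Z=1, X=0, V=0, U=1, W=0) weight 1/1950
  (Y=2, Z=1, X=0, V=0, U=1, W=1) weight 2/975
  (Y=2, Z=1, X=0, V=0, U=2, W=0) weight 1/1950
  (Y=2, Z=1, X=0, V=0, U=2, W=1) weight 2/975
  (Y=2, Z=1, X=0, V=0, U=3, W=0) weight 1/1950
  (Y=2, Z=1, X=0, V=0, U=3, W=1) weight 2/975
  (Y=3, Z=0, X=1, V=0, U=1, W=0) weight 1/5200
  (Y=3, Z=0, X=1, V=0, U=1, W=1) weight 1/1300
  (Y=4, Z=1, X=0, V=0, U=1, W=0) weight 1/1950
  (Y=5, Z=0, X=1, V=0, U=1, W=0) weight 3/10400
  … 14 more
Group by Y:
  weight(Y=2) = 1/130
  weight(Y=3) = 3/1040
  weight(Y=4) = 1/130
  weight(Y=5) = 9/2080
Total weight = 1/130 + 3/1040 + 1/130 + 9/2080 = 47/2080
P(Y=2 | obs) = 1/130 / 47/2080 = 16/47
P(Y=3 | obs) = 3/1040 / 47/2080 = 6/47
P(Y=4 | obs) = 1/130 / 47/2080 = 16/47
P(Y=5 | obs) = 9/2080 / 47/2080 = 9/47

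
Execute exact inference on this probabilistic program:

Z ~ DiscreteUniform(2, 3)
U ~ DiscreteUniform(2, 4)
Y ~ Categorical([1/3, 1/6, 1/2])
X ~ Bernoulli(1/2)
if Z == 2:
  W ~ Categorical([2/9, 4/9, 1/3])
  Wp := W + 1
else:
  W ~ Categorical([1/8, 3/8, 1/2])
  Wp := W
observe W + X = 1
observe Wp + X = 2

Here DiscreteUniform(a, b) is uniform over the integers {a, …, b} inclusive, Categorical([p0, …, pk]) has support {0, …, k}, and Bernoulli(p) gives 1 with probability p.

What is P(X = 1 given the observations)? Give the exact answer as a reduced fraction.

Enumerate traces; 18 have nonzero weight after conditioning:
  (Z=2, U=2, Y=0, X=0, W=1) weight 1/81
  (Z=2, U=2, Y=0, X=1, W=0) weight 1/162
  (Z=2, U=2, Y=1, X=0, W=1) weight 1/162
  (Z=2, U=2, Y=1, X=1, W=0) weight 1/324
  (Z=2, U=2, Y=2, X=0, W=1) weight 1/54
  (Z=2, U=2, Y=2, X=1, W=0) weight 1/108
  (Z=2, U=3, Y=0, X=0, W=1) weight 1/81
  (Z=2, U=3, Y=0, X=1, W=0) weight 1/162
  … 10 more
Group by X:
  weight(X=0) = 1/9
  weight(X=1) = 1/18
Total weight = 1/9 + 1/18 = 1/6
P(X=0 | obs) = 1/9 / 1/6 = 2/3
P(X=1 | obs) = 1/18 / 1/6 = 1/3

P(X = 1 | obs) = 1/3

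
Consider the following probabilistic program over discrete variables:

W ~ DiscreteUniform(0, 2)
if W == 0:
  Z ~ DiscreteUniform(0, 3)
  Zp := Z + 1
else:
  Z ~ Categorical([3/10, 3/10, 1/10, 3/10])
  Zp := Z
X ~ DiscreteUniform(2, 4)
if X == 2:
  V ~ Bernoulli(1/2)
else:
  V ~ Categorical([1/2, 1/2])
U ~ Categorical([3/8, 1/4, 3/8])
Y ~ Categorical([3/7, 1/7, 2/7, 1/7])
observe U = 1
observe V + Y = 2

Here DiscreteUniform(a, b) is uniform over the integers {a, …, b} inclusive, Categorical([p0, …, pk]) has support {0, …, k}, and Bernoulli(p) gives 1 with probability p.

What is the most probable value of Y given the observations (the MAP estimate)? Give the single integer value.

argmax_v P(Y = v | obs) = 2

Enumerate traces; 72 have nonzero weight after conditioning:
  (W=0, Z=0, X=2, V=0, U=1, Y=2) weight 1/1008
  (W=0, Z=0, X=2, V=1, U=1, Y=1) weight 1/2016
  (W=0, Z=0, X=3, V=0, U=1, Y=2) weight 1/1008
  (W=0, Z=0, X=3, V=1, U=1, Y=1) weight 1/2016
  (W=0, Z=0, X=4, V=0, U=1, Y=2) weight 1/1008
  (W=0, Z=0, X=4, V=1, U=1, Y=1) weight 1/2016
  (W=0, Z=1, X=2, V=0, U=1, Y=2) weight 1/1008
  (W=0, Z=1, X=2, V=1, U=1, Y=1) weight 1/2016
  … 64 more
Group by Y:
  weight(Y=1) = 1/56
  weight(Y=2) = 1/28
Total weight = 1/56 + 1/28 = 3/56
P(Y=1 | obs) = 1/56 / 3/56 = 1/3
P(Y=2 | obs) = 1/28 / 3/56 = 2/3
argmax = 2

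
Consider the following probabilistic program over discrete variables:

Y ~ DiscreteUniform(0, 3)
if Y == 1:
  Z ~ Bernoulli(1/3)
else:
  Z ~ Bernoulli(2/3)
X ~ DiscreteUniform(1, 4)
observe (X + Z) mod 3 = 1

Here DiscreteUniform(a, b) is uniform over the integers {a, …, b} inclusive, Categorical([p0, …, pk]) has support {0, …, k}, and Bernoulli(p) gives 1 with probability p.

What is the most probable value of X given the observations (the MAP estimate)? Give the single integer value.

Enumerate traces; 12 have nonzero weight after conditioning:
  (Y=0, Z=0, X=1) weight 1/48
  (Y=0, Z=0, X=4) weight 1/48
  (Y=0, Z=1, X=3) weight 1/24
  (Y=1, Z=0, X=1) weight 1/24
  (Y=1, Z=0, X=4) weight 1/24
  (Y=1, Z=1, X=3) weight 1/48
  (Y=2, Z=0, X=1) weight 1/48
  (Y=2, Z=0, X=4) weight 1/48
  … 4 more
Group by X:
  weight(X=1) = 5/48
  weight(X=3) = 7/48
  weight(X=4) = 5/48
Total weight = 5/48 + 7/48 + 5/48 = 17/48
P(X=1 | obs) = 5/48 / 17/48 = 5/17
P(X=3 | obs) = 7/48 / 17/48 = 7/17
P(X=4 | obs) = 5/48 / 17/48 = 5/17
argmax = 3

argmax_v P(X = v | obs) = 3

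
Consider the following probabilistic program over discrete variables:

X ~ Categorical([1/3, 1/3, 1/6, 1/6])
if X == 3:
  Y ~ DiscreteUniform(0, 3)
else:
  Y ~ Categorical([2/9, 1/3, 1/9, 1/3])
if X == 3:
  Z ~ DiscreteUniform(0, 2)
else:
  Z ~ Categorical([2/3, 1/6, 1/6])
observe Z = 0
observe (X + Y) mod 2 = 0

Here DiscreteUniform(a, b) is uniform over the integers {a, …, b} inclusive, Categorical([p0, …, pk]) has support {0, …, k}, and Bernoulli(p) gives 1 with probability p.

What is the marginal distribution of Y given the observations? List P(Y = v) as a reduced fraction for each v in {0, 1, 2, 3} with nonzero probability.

P(Y=0) = 8/31, P(Y=1) = 19/62, P(Y=2) = 4/31, P(Y=3) = 19/62

Enumerate traces; 8 have nonzero weight after conditioning:
  (X=0, Y=0, Z=0) weight 4/81
  (X=0, Y=2, Z=0) weight 2/81
  (X=1, Y=1, Z=0) weight 2/27
  (X=1, Y=3, Z=0) weight 2/27
  (X=2, Y=0, Z=0) weight 2/81
  (X=2, Y=2, Z=0) weight 1/81
  (X=3, Y=1, Z=0) weight 1/72
  (X=3, Y=3, Z=0) weight 1/72
Group by Y:
  weight(Y=0) = 2/27
  weight(Y=1) = 19/216
  weight(Y=2) = 1/27
  weight(Y=3) = 19/216
Total weight = 2/27 + 19/216 + 1/27 + 19/216 = 31/108
P(Y=0 | obs) = 2/27 / 31/108 = 8/31
P(Y=1 | obs) = 19/216 / 31/108 = 19/62
P(Y=2 | obs) = 1/27 / 31/108 = 4/31
P(Y=3 | obs) = 19/216 / 31/108 = 19/62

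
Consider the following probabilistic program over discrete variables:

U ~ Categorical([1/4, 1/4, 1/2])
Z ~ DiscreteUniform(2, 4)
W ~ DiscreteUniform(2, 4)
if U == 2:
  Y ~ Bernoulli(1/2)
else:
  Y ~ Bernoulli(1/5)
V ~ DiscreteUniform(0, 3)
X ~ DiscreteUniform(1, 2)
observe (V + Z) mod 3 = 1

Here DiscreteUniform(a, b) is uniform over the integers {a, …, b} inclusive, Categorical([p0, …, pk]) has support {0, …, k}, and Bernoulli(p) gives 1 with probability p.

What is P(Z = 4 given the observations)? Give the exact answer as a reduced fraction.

Enumerate traces; 144 have nonzero weight after conditioning:
  (U=0, Z=2, W=2, Y=0, V=2, X=1) weight 1/360
  (U=0, Z=2, W=2, Y=0, V=2, X=2) weight 1/360
  (U=0, Z=2, W=2, Y=1, V=2, X=1) weight 1/1440
  (U=0, Z=2, W=2, Y=1, V=2, X=2) weight 1/1440
  (U=0, Z=2, W=3, Y=0, V=2, X=1) weight 1/360
  (U=0, Z=2, W=3, Y=0, V=2, X=2) weight 1/360
  (U=0, Z=2, W=3, Y=1, V=2, X=1) weight 1/1440
  (U=0, Z=2, W=3, Y=1, V=2, X=2) weight 1/1440
  (U=0, Z=3, W=2, Y=0, V=1, X=1) weight 1/360
  (U=0, Z=4, W=2, Y=0, V=0, X=1) weight 1/360
  … 134 more
Group by Z:
  weight(Z=2) = 1/12
  weight(Z=3) = 1/12
  weight(Z=4) = 1/6
Total weight = 1/12 + 1/12 + 1/6 = 1/3
P(Z=2 | obs) = 1/12 / 1/3 = 1/4
P(Z=3 | obs) = 1/12 / 1/3 = 1/4
P(Z=4 | obs) = 1/6 / 1/3 = 1/2

P(Z = 4 | obs) = 1/2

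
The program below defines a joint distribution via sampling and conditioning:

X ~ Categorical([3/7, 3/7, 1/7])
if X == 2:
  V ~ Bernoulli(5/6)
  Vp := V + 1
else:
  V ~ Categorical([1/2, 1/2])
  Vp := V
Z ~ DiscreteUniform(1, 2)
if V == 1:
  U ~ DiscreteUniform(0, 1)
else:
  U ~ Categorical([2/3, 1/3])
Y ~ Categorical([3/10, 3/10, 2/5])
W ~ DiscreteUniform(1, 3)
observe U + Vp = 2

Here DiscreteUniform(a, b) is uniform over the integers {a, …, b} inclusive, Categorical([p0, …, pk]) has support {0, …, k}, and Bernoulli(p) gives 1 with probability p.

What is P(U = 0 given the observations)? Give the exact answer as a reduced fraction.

P(U = 0 | obs) = 15/71

Enumerate traces; 72 have nonzero weight after conditioning:
  (X=0, V=1, Z=1, U=1, Y=0, W=1) weight 3/560
  (X=0, V=1, Z=1, U=1, Y=0, W=2) weight 3/560
  (X=0, V=1, Z=1, U=1, Y=0, W=3) weight 3/560
  (X=0, V=1, Z=1, U=1, Y=1, W=1) weight 3/560
  (X=0, V=1, Z=1, U=1, Y=1, W=2) weight 3/560
  (X=0, V=1, Z=1, U=1, Y=1, W=3) weight 3/560
  (X=0, V=1, Z=1, U=1, Y=2, W=1) weight 1/140
  (X=0, V=1, Z=1, U=1, Y=2, W=2) weight 1/140
  (X=2, V=1, Z=1, U=0, Y=0, W=1) weight 1/336
  … 63 more
Group by U:
  weight(U=0) = 5/84
  weight(U=1) = 2/9
Total weight = 5/84 + 2/9 = 71/252
P(U=0 | obs) = 5/84 / 71/252 = 15/71
P(U=1 | obs) = 2/9 / 71/252 = 56/71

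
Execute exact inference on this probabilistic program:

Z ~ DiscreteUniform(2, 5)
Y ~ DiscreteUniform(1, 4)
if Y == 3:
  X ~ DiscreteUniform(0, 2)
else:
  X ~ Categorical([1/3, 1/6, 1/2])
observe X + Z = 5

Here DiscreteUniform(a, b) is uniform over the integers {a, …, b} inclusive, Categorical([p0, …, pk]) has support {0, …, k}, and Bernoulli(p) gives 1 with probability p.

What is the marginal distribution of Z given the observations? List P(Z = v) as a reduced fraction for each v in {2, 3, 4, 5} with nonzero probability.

P(Z=3) = 11/24, P(Z=4) = 5/24, P(Z=5) = 1/3

Enumerate traces; 12 have nonzero weight after conditioning:
  (Z=3, Y=1, X=2) weight 1/32
  (Z=3, Y=2, X=2) weight 1/32
  (Z=3, Y=3, X=2) weight 1/48
  (Z=3, Y=4, X=2) weight 1/32
  (Z=4, Y=1, X=1) weight 1/96
  (Z=4, Y=2, X=1) weight 1/96
  (Z=4, Y=3, X=1) weight 1/48
  (Z=4, Y=4, X=1) weight 1/96
  (Z=5, Y=1, X=0) weight 1/48
  … 3 more
Group by Z:
  weight(Z=3) = 11/96
  weight(Z=4) = 5/96
  weight(Z=5) = 1/12
Total weight = 11/96 + 5/96 + 1/12 = 1/4
P(Z=3 | obs) = 11/96 / 1/4 = 11/24
P(Z=4 | obs) = 5/96 / 1/4 = 5/24
P(Z=5 | obs) = 1/12 / 1/4 = 1/3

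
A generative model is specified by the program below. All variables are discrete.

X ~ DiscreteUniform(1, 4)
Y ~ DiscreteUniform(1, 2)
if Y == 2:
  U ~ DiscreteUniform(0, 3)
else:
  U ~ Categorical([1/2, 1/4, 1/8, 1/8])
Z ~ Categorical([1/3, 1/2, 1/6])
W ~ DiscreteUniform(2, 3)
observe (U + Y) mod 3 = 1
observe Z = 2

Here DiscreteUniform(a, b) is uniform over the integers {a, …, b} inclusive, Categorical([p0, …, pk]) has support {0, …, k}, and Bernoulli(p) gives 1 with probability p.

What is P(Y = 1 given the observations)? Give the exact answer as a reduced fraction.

Enumerate traces; 24 have nonzero weight after conditioning:
  (X=1, Y=1, U=0, Z=2, W=2) weight 1/192
  (X=1, Y=1, U=0, Z=2, W=3) weight 1/192
  (X=1, Y=1, U=3, Z=2, W=2) weight 1/768
  (X=1, Y=1, U=3, Z=2, W=3) weight 1/768
  (X=1, Y=2, U=2, Z=2, W=2) weight 1/384
  (X=1, Y=2, U=2, Z=2, W=3) weight 1/384
  (X=2, Y=1, U=0, Z=2, W=2) weight 1/192
  (X=2, Y=1, U=0, Z=2, W=3) weight 1/192
  … 16 more
Group by Y:
  weight(Y=1) = 5/96
  weight(Y=2) = 1/48
Total weight = 5/96 + 1/48 = 7/96
P(Y=1 | obs) = 5/96 / 7/96 = 5/7
P(Y=2 | obs) = 1/48 / 7/96 = 2/7

P(Y = 1 | obs) = 5/7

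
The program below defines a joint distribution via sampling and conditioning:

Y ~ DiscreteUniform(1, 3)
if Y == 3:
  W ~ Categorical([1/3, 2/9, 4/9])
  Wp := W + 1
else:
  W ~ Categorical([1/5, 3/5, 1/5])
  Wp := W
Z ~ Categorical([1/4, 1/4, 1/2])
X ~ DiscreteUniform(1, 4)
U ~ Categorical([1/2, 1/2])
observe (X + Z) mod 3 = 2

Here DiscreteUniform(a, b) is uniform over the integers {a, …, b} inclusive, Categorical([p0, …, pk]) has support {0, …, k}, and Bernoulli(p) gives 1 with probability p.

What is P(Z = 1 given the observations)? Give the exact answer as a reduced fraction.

P(Z = 1 | obs) = 2/5

Enumerate traces; 72 have nonzero weight after conditioning:
  (Y=1, W=0, Z=0, X=2, U=0) weight 1/480
  (Y=1, W=0, Z=0, X=2, U=1) weight 1/480
  (Y=1, W=0, Z=1, X=1, U=0) weight 1/480
  (Y=1, W=0, Z=1, X=1, U=1) weight 1/480
  (Y=1, W=0, Z=1, X=4, U=0) weight 1/480
  (Y=1, W=0, Z=1, X=4, U=1) weight 1/480
  (Y=1, W=0, Z=2, X=3, U=0) weight 1/240
  (Y=1, W=0, Z=2, X=3, U=1) weight 1/240
  … 64 more
Group by Z:
  weight(Z=0) = 1/16
  weight(Z=1) = 1/8
  weight(Z=2) = 1/8
Total weight = 1/16 + 1/8 + 1/8 = 5/16
P(Z=0 | obs) = 1/16 / 5/16 = 1/5
P(Z=1 | obs) = 1/8 / 5/16 = 2/5
P(Z=2 | obs) = 1/8 / 5/16 = 2/5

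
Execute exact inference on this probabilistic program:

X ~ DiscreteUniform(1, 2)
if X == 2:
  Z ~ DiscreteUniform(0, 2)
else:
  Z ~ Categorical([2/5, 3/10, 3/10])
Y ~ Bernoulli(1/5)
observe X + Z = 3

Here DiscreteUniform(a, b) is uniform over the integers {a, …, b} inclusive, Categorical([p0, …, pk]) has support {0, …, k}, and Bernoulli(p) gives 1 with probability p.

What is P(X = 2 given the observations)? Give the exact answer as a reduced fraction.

P(X = 2 | obs) = 10/19

Enumerate traces; 4 have nonzero weight after conditioning:
  (X=1, Z=2, Y=0) weight 3/25
  (X=1, Z=2, Y=1) weight 3/100
  (X=2, Z=1, Y=0) weight 2/15
  (X=2, Z=1, Y=1) weight 1/30
Group by X:
  weight(X=1) = 3/20
  weight(X=2) = 1/6
Total weight = 3/20 + 1/6 = 19/60
P(X=1 | obs) = 3/20 / 19/60 = 9/19
P(X=2 | obs) = 1/6 / 19/60 = 10/19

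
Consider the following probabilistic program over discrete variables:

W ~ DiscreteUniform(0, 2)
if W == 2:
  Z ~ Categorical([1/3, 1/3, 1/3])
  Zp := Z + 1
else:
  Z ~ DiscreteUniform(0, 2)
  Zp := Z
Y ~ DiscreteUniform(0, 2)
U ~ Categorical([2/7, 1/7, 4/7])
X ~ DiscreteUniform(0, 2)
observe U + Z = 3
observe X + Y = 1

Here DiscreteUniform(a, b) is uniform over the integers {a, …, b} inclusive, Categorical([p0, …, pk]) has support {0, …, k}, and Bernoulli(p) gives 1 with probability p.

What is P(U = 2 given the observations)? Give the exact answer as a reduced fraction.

P(U = 2 | obs) = 4/5

Enumerate traces; 12 have nonzero weight after conditioning:
  (W=0, Z=1, Y=0, U=2, X=1) weight 4/567
  (W=0, Z=1, Y=1, U=2, X=0) weight 4/567
  (W=0, Z=2, Y=0, U=1, X=1) weight 1/567
  (W=0, Z=2, Y=1, U=1, X=0) weight 1/567
  (W=1, Z=1, Y=0, U=2, X=1) weight 4/567
  (W=1, Z=1, Y=1, U=2, X=0) weight 4/567
  (W=1, Z=2, Y=0, U=1, X=1) weight 1/567
  (W=1, Z=2, Y=1, U=1, X=0) weight 1/567
  … 4 more
Group by U:
  weight(U=1) = 2/189
  weight(U=2) = 8/189
Total weight = 2/189 + 8/189 = 10/189
P(U=1 | obs) = 2/189 / 10/189 = 1/5
P(U=2 | obs) = 8/189 / 10/189 = 4/5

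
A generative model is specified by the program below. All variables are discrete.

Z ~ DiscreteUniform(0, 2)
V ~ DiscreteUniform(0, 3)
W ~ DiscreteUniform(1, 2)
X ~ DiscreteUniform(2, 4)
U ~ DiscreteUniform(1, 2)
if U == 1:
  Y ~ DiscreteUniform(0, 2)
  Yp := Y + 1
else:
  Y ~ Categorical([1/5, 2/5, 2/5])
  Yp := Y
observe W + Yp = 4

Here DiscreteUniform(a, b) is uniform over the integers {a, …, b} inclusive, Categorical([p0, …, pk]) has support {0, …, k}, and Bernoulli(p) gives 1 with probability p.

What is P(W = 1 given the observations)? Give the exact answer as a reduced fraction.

P(W = 1 | obs) = 5/16

Enumerate traces; 108 have nonzero weight after conditioning:
  (Z=0, V=0, W=1, X=2, U=1, Y=2) weight 1/432
  (Z=0, V=0, W=1, X=3, U=1, Y=2) weight 1/432
  (Z=0, V=0, W=1, X=4, U=1, Y=2) weight 1/432
  (Z=0, V=0, W=2, X=2, U=1, Y=1) weight 1/432
  (Z=0, V=0, W=2, X=2, U=2, Y=2) weight 1/360
  (Z=0, V=0, W=2, X=3, U=1, Y=1) weight 1/432
  (Z=0, V=0, W=2, X=3, U=2, Y=2) weight 1/360
  (Z=0, V=0, W=2, X=4, U=1, Y=1) weight 1/432
  … 100 more
Group by W:
  weight(W=1) = 1/12
  weight(W=2) = 11/60
Total weight = 1/12 + 11/60 = 4/15
P(W=1 | obs) = 1/12 / 4/15 = 5/16
P(W=2 | obs) = 11/60 / 4/15 = 11/16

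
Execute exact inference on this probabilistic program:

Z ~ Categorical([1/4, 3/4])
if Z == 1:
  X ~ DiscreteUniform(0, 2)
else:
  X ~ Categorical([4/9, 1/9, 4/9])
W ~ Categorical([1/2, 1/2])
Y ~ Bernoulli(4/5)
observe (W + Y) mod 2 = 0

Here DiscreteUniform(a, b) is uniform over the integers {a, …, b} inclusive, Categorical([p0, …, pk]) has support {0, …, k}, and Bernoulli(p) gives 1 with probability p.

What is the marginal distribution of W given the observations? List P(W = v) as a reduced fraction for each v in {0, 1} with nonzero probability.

P(W=0) = 1/5, P(W=1) = 4/5

Enumerate traces; 12 have nonzero weight after conditioning:
  (Z=0, X=0, W=0, Y=0) weight 1/90
  (Z=0, X=0, W=1, Y=1) weight 2/45
  (Z=0, X=1, W=0, Y=0) weight 1/360
  (Z=0, X=1, W=1, Y=1) weight 1/90
  (Z=0, X=2, W=0, Y=0) weight 1/90
  (Z=0, X=2, W=1, Y=1) weight 2/45
  (Z=1, X=0, W=0, Y=0) weight 1/40
  (Z=1, X=0, W=1, Y=1) weight 1/10
  … 4 more
Group by W:
  weight(W=0) = 1/10
  weight(W=1) = 2/5
Total weight = 1/10 + 2/5 = 1/2
P(W=0 | obs) = 1/10 / 1/2 = 1/5
P(W=1 | obs) = 2/5 / 1/2 = 4/5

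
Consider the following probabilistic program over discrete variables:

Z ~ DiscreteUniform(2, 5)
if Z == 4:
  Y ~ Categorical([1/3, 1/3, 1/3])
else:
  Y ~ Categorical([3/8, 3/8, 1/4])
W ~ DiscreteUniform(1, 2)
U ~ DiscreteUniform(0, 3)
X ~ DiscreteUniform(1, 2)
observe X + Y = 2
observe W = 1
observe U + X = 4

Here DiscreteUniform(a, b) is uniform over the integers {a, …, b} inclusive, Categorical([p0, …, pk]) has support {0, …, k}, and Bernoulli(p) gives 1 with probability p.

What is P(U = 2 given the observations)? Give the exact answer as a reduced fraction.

P(U = 2 | obs) = 1/2

Enumerate traces; 8 have nonzero weight after conditioning:
  (Z=2, Y=0, W=1, U=2, X=2) weight 3/512
  (Z=2, Y=1, W=1, U=3, X=1) weight 3/512
  (Z=3, Y=0, W=1, U=2, X=2) weight 3/512
  (Z=3, Y=1, W=1, U=3, X=1) weight 3/512
  (Z=4, Y=0, W=1, U=2, X=2) weight 1/192
  (Z=4, Y=1, W=1, U=3, X=1) weight 1/192
  (Z=5, Y=0, W=1, U=2, X=2) weight 3/512
  (Z=5, Y=1, W=1, U=3, X=1) weight 3/512
Group by U:
  weight(U=2) = 35/1536
  weight(U=3) = 35/1536
Total weight = 35/1536 + 35/1536 = 35/768
P(U=2 | obs) = 35/1536 / 35/768 = 1/2
P(U=3 | obs) = 35/1536 / 35/768 = 1/2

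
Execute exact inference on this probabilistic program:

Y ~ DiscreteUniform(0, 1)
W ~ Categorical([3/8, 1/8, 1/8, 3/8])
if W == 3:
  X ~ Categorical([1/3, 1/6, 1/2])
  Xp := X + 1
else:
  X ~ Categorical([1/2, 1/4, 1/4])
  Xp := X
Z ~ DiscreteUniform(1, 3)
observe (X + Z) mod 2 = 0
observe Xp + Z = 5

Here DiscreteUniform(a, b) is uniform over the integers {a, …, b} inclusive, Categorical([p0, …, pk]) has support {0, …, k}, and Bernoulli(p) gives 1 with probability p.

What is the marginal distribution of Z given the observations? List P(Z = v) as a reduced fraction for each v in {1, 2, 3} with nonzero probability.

Enumerate traces; 4 have nonzero weight after conditioning:
  (Y=0, W=3, X=1, Z=3) weight 1/96
  (Y=0, W=3, X=2, Z=2) weight 1/32
  (Y=1, W=3, X=1, Z=3) weight 1/96
  (Y=1, W=3, X=2, Z=2) weight 1/32
Group by Z:
  weight(Z=2) = 1/16
  weight(Z=3) = 1/48
Total weight = 1/16 + 1/48 = 1/12
P(Z=2 | obs) = 1/16 / 1/12 = 3/4
P(Z=3 | obs) = 1/48 / 1/12 = 1/4

P(Z=2) = 3/4, P(Z=3) = 1/4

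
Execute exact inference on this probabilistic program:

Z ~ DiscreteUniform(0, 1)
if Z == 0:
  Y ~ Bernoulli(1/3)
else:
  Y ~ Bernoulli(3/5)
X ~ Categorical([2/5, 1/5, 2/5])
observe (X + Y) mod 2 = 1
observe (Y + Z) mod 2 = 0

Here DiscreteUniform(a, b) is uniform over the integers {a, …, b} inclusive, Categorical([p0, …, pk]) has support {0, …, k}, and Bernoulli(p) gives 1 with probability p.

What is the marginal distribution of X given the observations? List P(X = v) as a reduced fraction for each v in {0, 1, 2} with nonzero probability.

Enumerate traces; 3 have nonzero weight after conditioning:
  (Z=0, Y=0, X=1) weight 1/15
  (Z=1, Y=1, X=0) weight 3/25
  (Z=1, Y=1, X=2) weight 3/25
Group by X:
  weight(X=0) = 3/25
  weight(X=1) = 1/15
  weight(X=2) = 3/25
Total weight = 3/25 + 1/15 + 3/25 = 23/75
P(X=0 | obs) = 3/25 / 23/75 = 9/23
P(X=1 | obs) = 1/15 / 23/75 = 5/23
P(X=2 | obs) = 3/25 / 23/75 = 9/23

P(X=0) = 9/23, P(X=1) = 5/23, P(X=2) = 9/23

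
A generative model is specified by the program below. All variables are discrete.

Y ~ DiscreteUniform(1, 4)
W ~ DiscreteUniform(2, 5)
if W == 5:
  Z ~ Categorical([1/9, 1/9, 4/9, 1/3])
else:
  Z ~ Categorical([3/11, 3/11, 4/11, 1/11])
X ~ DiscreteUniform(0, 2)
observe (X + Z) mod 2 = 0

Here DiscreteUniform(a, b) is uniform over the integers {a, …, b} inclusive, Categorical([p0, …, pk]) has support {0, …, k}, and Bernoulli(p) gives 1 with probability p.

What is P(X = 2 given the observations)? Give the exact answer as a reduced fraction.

P(X = 2 | obs) = 61/160

Enumerate traces; 96 have nonzero weight after conditioning:
  (Y=1, W=2, Z=0, X=0) weight 1/176
  (Y=1, W=2, Z=0, X=2) weight 1/176
  (Y=1, W=2, Z=1, X=1) weight 1/176
  (Y=1, W=2, Z=2, X=0) weight 1/132
  (Y=1, W=2, Z=2, X=2) weight 1/132
  (Y=1, W=2, Z=3, X=1) weight 1/528
  (Y=1, W=3, Z=0, X=0) weight 1/176
  (Y=1, W=3, Z=0, X=2) weight 1/176
  … 88 more
Group by X:
  weight(X=0) = 61/297
  weight(X=1) = 38/297
  weight(X=2) = 61/297
Total weight = 61/297 + 38/297 + 61/297 = 160/297
P(X=0 | obs) = 61/297 / 160/297 = 61/160
P(X=1 | obs) = 38/297 / 160/297 = 19/80
P(X=2 | obs) = 61/297 / 160/297 = 61/160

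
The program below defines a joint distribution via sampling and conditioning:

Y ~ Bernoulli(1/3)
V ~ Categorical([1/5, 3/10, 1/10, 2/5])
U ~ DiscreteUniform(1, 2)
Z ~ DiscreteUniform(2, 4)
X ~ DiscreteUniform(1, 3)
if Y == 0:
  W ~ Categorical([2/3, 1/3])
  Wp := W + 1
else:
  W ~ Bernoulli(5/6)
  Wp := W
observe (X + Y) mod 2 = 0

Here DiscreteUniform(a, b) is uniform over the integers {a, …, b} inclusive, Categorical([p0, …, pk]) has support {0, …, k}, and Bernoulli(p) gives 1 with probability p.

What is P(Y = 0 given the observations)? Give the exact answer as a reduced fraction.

Enumerate traces; 144 have nonzero weight after conditioning:
  (Y=0, V=0, U=1, Z=2, X=2, W=0) weight 2/405
  (Y=0, V=0, U=1, Z=2, X=2, W=1) weight 1/405
  (Y=0, V=0, U=1, Z=3, X=2, W=0) weight 2/405
  (Y=0, V=0, U=1, Z=3, X=2, W=1) weight 1/405
  (Y=0, V=0, U=1, Z=4, X=2, W=0) weight 2/405
  (Y=0, V=0, U=1, Z=4, X=2, W=1) weight 1/405
  (Y=0, V=0, U=2, Z=2, X=2, W=0) weight 2/405
  (Y=0, V=0, U=2, Z=2, X=2, W=1) weight 1/405
  (Y=1, V=0, U=1, Z=2, X=1, W=0) weight 1/1620
  … 135 more
Group by Y:
  weight(Y=0) = 2/9
  weight(Y=1) = 2/9
Total weight = 2/9 + 2/9 = 4/9
P(Y=0 | obs) = 2/9 / 4/9 = 1/2
P(Y=1 | obs) = 2/9 / 4/9 = 1/2

P(Y = 0 | obs) = 1/2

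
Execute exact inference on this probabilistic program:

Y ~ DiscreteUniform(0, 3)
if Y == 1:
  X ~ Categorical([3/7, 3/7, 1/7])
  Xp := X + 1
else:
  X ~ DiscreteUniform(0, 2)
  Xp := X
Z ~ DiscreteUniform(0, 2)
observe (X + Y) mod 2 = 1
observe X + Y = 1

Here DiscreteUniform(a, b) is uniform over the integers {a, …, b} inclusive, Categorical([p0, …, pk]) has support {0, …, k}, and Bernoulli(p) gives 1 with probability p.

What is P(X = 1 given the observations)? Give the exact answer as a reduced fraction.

P(X = 1 | obs) = 7/16

Enumerate traces; 6 have nonzero weight after conditioning:
  (Y=0, X=1, Z=0) weight 1/36
  (Y=0, X=1, Z=1) weight 1/36
  (Y=0, X=1, Z=2) weight 1/36
  (Y=1, X=0, Z=0) weight 1/28
  (Y=1, X=0, Z=1) weight 1/28
  (Y=1, X=0, Z=2) weight 1/28
Group by X:
  weight(X=0) = 3/28
  weight(X=1) = 1/12
Total weight = 3/28 + 1/12 = 4/21
P(X=0 | obs) = 3/28 / 4/21 = 9/16
P(X=1 | obs) = 1/12 / 4/21 = 7/16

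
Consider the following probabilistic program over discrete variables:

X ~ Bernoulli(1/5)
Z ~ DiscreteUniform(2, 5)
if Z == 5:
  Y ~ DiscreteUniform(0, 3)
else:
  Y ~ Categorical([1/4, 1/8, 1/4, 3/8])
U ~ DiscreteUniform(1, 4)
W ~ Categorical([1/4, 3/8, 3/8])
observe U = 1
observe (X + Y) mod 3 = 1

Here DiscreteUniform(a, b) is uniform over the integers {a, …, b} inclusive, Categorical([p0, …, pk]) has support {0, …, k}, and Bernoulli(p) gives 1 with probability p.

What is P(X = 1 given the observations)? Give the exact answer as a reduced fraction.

P(X = 1 | obs) = 19/39

Enumerate traces; 36 have nonzero weight after conditioning:
  (X=0, Z=2, Y=1, U=1, W=0) weight 1/640
  (X=0, Z=2, Y=1, U=1, W=1) weight 3/1280
  (X=0, Z=2, Y=1, U=1, W=2) weight 3/1280
  (X=0, Z=3, Y=1, U=1, W=0) weight 1/640
  (X=0, Z=3, Y=1, U=1, W=1) weight 3/1280
  (X=0, Z=3, Y=1, U=1, W=2) weight 3/1280
  (X=0, Z=4, Y=1, U=1, W=0) weight 1/640
  (X=0, Z=4, Y=1, U=1, W=1) weight 3/1280
  (X=1, Z=2, Y=0, U=1, W=0) weight 1/1280
  … 27 more
Group by X:
  weight(X=0) = 1/32
  weight(X=1) = 19/640
Total weight = 1/32 + 19/640 = 39/640
P(X=0 | obs) = 1/32 / 39/640 = 20/39
P(X=1 | obs) = 19/640 / 39/640 = 19/39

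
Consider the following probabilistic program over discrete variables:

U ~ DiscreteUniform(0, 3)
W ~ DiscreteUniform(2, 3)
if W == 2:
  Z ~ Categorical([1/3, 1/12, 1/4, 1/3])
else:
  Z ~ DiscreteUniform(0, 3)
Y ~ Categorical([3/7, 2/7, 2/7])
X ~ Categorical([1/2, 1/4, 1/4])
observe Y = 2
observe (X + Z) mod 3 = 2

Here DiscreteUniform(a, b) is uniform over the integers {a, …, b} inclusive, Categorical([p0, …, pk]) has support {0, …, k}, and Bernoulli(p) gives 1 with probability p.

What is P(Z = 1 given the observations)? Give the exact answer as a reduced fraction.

P(Z = 1 | obs) = 2/15

Enumerate traces; 32 have nonzero weight after conditioning:
  (U=0, W=2, Z=0, Y=2, X=2) weight 1/336
  (U=0, W=2, Z=1, Y=2, X=1) weight 1/1344
  (U=0, W=2, Z=2, Y=2, X=0) weight 1/224
  (U=0, W=2, Z=3, Y=2, X=2) weight 1/336
  (U=0, W=3, Z=0, Y=2, X=2) weight 1/448
  (U=0, W=3, Z=1, Y=2, X=1) weight 1/448
  (U=0, W=3, Z=2, Y=2, X=0) weight 1/224
  (U=0, W=3, Z=3, Y=2, X=2) weight 1/448
  … 24 more
Group by Z:
  weight(Z=0) = 1/48
  weight(Z=1) = 1/84
  weight(Z=2) = 1/28
  weight(Z=3) = 1/48
Total weight = 1/48 + 1/84 + 1/28 + 1/48 = 5/56
P(Z=0 | obs) = 1/48 / 5/56 = 7/30
P(Z=1 | obs) = 1/84 / 5/56 = 2/15
P(Z=2 | obs) = 1/28 / 5/56 = 2/5
P(Z=3 | obs) = 1/48 / 5/56 = 7/30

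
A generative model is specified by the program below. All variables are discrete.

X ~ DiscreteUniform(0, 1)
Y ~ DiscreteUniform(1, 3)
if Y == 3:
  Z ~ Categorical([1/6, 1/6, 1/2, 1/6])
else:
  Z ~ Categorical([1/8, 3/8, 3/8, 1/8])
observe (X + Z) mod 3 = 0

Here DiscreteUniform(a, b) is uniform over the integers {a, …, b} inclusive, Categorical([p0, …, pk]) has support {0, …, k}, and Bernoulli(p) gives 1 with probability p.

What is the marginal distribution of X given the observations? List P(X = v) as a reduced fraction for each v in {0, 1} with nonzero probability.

Enumerate traces; 9 have nonzero weight after conditioning:
  (X=0, Y=1, Z=0) weight 1/48
  (X=0, Y=1, Z=3) weight 1/48
  (X=0, Y=2, Z=0) weight 1/48
  (X=0, Y=2, Z=3) weight 1/48
  (X=0, Y=3, Z=0) weight 1/36
  (X=0, Y=3, Z=3) weight 1/36
  (X=1, Y=1, Z=2) weight 1/16
  (X=1, Y=2, Z=2) weight 1/16
  … 1 more
Group by X:
  weight(X=0) = 5/36
  weight(X=1) = 5/24
Total weight = 5/36 + 5/24 = 25/72
P(X=0 | obs) = 5/36 / 25/72 = 2/5
P(X=1 | obs) = 5/24 / 25/72 = 3/5

P(X=0) = 2/5, P(X=1) = 3/5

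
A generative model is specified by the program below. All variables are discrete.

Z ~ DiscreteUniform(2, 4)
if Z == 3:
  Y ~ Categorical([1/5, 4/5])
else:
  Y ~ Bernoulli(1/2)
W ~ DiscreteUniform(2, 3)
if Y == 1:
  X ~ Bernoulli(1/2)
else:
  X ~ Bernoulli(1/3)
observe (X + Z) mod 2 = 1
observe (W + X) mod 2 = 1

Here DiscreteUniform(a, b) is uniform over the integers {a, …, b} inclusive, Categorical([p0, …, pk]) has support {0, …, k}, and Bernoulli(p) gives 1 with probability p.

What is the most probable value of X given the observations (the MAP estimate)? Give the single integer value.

argmax_v P(X = v | obs) = 1

Enumerate traces; 6 have nonzero weight after conditioning:
  (Z=2, Y=0, W=2, X=1) weight 1/36
  (Z=2, Y=1, W=2, X=1) weight 1/24
  (Z=3, Y=0, W=3, X=0) weight 1/45
  (Z=3, Y=1, W=3, X=0) weight 1/15
  (Z=4, Y=0, W=2, X=1) weight 1/36
  (Z=4, Y=1, W=2, X=1) weight 1/24
Group by X:
  weight(X=0) = 4/45
  weight(X=1) = 5/36
Total weight = 4/45 + 5/36 = 41/180
P(X=0 | obs) = 4/45 / 41/180 = 16/41
P(X=1 | obs) = 5/36 / 41/180 = 25/41
argmax = 1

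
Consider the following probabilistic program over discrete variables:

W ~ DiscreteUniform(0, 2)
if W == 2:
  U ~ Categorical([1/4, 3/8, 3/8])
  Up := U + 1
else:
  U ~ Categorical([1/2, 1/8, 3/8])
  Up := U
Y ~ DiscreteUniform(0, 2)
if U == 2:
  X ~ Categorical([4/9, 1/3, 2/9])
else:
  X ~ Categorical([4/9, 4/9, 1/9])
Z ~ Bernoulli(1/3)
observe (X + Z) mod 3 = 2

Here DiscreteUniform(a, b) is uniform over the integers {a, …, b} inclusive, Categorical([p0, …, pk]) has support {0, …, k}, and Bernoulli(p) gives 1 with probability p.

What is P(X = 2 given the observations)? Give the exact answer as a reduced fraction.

P(X = 2 | obs) = 22/51

Enumerate traces; 54 have nonzero weight after conditioning:
  (W=0, U=0, Y=0, X=1, Z=1) weight 2/243
  (W=0, U=0, Y=0, X=2, Z=0) weight 1/243
  (W=0, U=0, Y=1, X=1, Z=1) weight 2/243
  (W=0, U=0, Y=1, X=2, Z=0) weight 1/243
  (W=0, U=0, Y=2, X=1, Z=1) weight 2/243
  (W=0, U=0, Y=2, X=2, Z=0) weight 1/243
  (W=0, U=1, Y=0, X=1, Z=1) weight 1/486
  (W=0, U=1, Y=0, X=2, Z=0) weight 1/972
  … 46 more
Group by X:
  weight(X=1) = 29/216
  weight(X=2) = 11/108
Total weight = 29/216 + 11/108 = 17/72
P(X=1 | obs) = 29/216 / 17/72 = 29/51
P(X=2 | obs) = 11/108 / 17/72 = 22/51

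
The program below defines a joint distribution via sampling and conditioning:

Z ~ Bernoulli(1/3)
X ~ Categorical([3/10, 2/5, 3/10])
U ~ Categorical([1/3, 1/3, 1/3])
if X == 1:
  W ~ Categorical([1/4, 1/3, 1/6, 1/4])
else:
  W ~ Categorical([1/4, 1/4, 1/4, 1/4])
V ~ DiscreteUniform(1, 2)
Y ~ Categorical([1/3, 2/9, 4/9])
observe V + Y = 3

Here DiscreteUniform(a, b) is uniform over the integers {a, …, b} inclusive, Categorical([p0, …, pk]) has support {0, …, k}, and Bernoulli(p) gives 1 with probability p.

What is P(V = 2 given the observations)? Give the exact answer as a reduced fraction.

P(V = 2 | obs) = 1/3

Enumerate traces; 144 have nonzero weight after conditioning:
  (Z=0, X=0, U=0, W=0, V=1, Y=2) weight 1/270
  (Z=0, X=0, U=0, W=0, V=2, Y=1) weight 1/540
  (Z=0, X=0, U=0, W=1, V=1, Y=2) weight 1/270
  (Z=0, X=0, U=0, W=1, V=2, Y=1) weight 1/540
  (Z=0, X=0, U=0, W=2, V=1, Y=2) weight 1/270
  (Z=0, X=0, U=0, W=2, V=2, Y=1) weight 1/540
  (Z=0, X=0, U=0, W=3, V=1, Y=2) weight 1/270
  (Z=0, X=0, U=0, W=3, V=2, Y=1) weight 1/540
  … 136 more
Group by V:
  weight(V=1) = 2/9
  weight(V=2) = 1/9
Total weight = 2/9 + 1/9 = 1/3
P(V=1 | obs) = 2/9 / 1/3 = 2/3
P(V=2 | obs) = 1/9 / 1/3 = 1/3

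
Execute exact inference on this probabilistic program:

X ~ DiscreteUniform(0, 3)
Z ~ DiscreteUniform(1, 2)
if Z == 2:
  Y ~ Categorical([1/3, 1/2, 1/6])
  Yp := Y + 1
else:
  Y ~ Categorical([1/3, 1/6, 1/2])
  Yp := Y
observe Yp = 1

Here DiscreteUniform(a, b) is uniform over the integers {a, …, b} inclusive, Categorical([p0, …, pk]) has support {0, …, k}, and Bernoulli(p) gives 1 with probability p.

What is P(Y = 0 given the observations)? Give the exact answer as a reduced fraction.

Enumerate traces; 8 have nonzero weight after conditioning:
  (X=0, Z=1, Y=1) weight 1/48
  (X=0, Z=2, Y=0) weight 1/24
  (X=1, Z=1, Y=1) weight 1/48
  (X=1, Z=2, Y=0) weight 1/24
  (X=2, Z=1, Y=1) weight 1/48
  (X=2, Z=2, Y=0) weight 1/24
  (X=3, Z=1, Y=1) weight 1/48
  (X=3, Z=2, Y=0) weight 1/24
Group by Y:
  weight(Y=0) = 1/6
  weight(Y=1) = 1/12
Total weight = 1/6 + 1/12 = 1/4
P(Y=0 | obs) = 1/6 / 1/4 = 2/3
P(Y=1 | obs) = 1/12 / 1/4 = 1/3

P(Y = 0 | obs) = 2/3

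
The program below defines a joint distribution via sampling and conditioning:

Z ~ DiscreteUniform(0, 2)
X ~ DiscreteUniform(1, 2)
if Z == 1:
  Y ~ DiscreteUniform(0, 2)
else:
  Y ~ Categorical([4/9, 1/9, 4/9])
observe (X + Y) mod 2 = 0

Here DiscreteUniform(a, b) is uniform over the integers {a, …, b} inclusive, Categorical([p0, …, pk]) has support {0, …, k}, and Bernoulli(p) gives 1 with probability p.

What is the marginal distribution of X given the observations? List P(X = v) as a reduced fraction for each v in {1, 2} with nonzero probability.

P(X=1) = 5/27, P(X=2) = 22/27

Enumerate traces; 9 have nonzero weight after conditioning:
  (Z=0, X=1, Y=1) weight 1/54
  (Z=0, X=2, Y=0) weight 2/27
  (Z=0, X=2, Y=2) weight 2/27
  (Z=1, X=1, Y=1) weight 1/18
  (Z=1, X=2, Y=0) weight 1/18
  (Z=1, X=2, Y=2) weight 1/18
  (Z=2, X=1, Y=1) weight 1/54
  (Z=2, X=2, Y=0) weight 2/27
  … 1 more
Group by X:
  weight(X=1) = 5/54
  weight(X=2) = 11/27
Total weight = 5/54 + 11/27 = 1/2
P(X=1 | obs) = 5/54 / 1/2 = 5/27
P(X=2 | obs) = 11/27 / 1/2 = 22/27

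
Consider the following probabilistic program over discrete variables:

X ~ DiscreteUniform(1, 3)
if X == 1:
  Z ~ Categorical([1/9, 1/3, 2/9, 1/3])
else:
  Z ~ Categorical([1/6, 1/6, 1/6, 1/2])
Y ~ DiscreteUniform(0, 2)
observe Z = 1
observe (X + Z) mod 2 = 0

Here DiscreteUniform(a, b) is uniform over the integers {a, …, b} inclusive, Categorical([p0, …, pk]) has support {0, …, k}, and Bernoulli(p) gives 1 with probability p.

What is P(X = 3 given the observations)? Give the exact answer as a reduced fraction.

Enumerate traces; 6 have nonzero weight after conditioning:
  (X=1, Z=1, Y=0) weight 1/27
  (X=1, Z=1, Y=1) weight 1/27
  (X=1, Z=1, Y=2) weight 1/27
  (X=3, Z=1, Y=0) weight 1/54
  (X=3, Z=1, Y=1) weight 1/54
  (X=3, Z=1, Y=2) weight 1/54
Group by X:
  weight(X=1) = 1/9
  weight(X=3) = 1/18
Total weight = 1/9 + 1/18 = 1/6
P(X=1 | obs) = 1/9 / 1/6 = 2/3
P(X=3 | obs) = 1/18 / 1/6 = 1/3

P(X = 3 | obs) = 1/3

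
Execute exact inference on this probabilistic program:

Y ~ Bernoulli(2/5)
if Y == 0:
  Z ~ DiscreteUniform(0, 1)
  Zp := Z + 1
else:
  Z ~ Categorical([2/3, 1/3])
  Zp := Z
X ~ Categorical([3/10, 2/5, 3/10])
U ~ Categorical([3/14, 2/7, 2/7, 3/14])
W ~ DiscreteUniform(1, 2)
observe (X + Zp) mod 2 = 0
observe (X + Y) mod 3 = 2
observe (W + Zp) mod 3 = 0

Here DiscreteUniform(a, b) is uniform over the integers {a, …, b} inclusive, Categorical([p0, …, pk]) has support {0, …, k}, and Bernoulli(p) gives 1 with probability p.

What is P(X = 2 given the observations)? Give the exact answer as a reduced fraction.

P(X = 2 | obs) = 27/43

Enumerate traces; 8 have nonzero weight after conditioning:
  (Y=0, Z=1, X=2, U=0, W=1) weight 27/2800
  (Y=0, Z=1, X=2, U=1, W=1) weight 9/700
  (Y=0, Z=1, X=2, U=2, W=1) weight 9/700
  (Y=0, Z=1, X=2, U=3, W=1) weight 27/2800
  (Y=1, Z=1, X=1, U=0, W=2) weight 1/175
  (Y=1, Z=1, X=1, U=1, W=2) weight 4/525
  (Y=1, Z=1, X=1, U=2, W=2) weight 4/525
  (Y=1, Z=1, X=1, U=3, W=2) weight 1/175
Group by X:
  weight(X=1) = 2/75
  weight(X=2) = 9/200
Total weight = 2/75 + 9/200 = 43/600
P(X=1 | obs) = 2/75 / 43/600 = 16/43
P(X=2 | obs) = 9/200 / 43/600 = 27/43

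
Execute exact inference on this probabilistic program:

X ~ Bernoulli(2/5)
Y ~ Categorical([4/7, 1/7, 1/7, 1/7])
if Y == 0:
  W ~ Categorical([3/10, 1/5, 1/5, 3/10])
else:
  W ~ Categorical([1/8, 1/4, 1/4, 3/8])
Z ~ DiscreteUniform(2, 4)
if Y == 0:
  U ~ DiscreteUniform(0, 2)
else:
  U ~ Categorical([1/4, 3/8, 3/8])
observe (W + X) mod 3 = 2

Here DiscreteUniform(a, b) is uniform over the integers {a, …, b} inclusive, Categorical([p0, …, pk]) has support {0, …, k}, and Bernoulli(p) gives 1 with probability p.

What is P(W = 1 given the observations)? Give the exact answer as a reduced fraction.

P(W = 1 | obs) = 2/5

Enumerate traces; 72 have nonzero weight after conditioning:
  (X=0, Y=0, W=2, Z=2, U=0) weight 4/525
  (X=0, Y=0, W=2, Z=2, U=1) weight 4/525
  (X=0, Y=0, W=2, Z=2, U=2) weight 4/525
  (X=0, Y=0, W=2, Z=3, U=0) weight 4/525
  (X=0, Y=0, W=2, Z=3, U=1) weight 4/525
  (X=0, Y=0, W=2, Z=3, U=2) weight 4/525
  (X=0, Y=0, W=2, Z=4, U=0) weight 4/525
  (X=0, Y=0, W=2, Z=4, U=1) weight 4/525
  (X=1, Y=0, W=1, Z=2, U=0) weight 8/1575
  … 63 more
Group by W:
  weight(W=1) = 31/350
  weight(W=2) = 93/700
Total weight = 31/350 + 93/700 = 31/140
P(W=1 | obs) = 31/350 / 31/140 = 2/5
P(W=2 | obs) = 93/700 / 31/140 = 3/5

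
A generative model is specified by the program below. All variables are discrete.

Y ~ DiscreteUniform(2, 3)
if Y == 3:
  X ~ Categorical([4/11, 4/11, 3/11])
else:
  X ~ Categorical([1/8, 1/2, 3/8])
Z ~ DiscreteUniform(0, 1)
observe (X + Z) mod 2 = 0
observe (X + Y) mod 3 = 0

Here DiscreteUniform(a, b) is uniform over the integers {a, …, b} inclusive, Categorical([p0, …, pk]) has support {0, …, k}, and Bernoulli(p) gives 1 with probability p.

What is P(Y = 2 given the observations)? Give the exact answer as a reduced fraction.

Enumerate traces; 2 have nonzero weight after conditioning:
  (Y=2, X=1, Z=1) weight 1/8
  (Y=3, X=0, Z=0) weight 1/11
Group by Y:
  weight(Y=2) = 1/8
  weight(Y=3) = 1/11
Total weight = 1/8 + 1/11 = 19/88
P(Y=2 | obs) = 1/8 / 19/88 = 11/19
P(Y=3 | obs) = 1/11 / 19/88 = 8/19

P(Y = 2 | obs) = 11/19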